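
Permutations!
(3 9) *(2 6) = (2 6)(3 9) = [0, 1, 6, 9, 4, 5, 2, 7, 8, 3]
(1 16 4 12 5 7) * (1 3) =(1 16 4 12 5 7 3) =[0, 16, 2, 1, 12, 7, 6, 3, 8, 9, 10, 11, 5, 13, 14, 15, 4]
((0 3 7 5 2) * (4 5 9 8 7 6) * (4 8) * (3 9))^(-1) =(0 2 5 4 9)(3 7 8 6)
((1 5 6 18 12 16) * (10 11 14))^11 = (1 16 12 18 6 5)(10 14 11)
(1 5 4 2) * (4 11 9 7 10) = (1 5 11 9 7 10 4 2) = [0, 5, 1, 3, 2, 11, 6, 10, 8, 7, 4, 9]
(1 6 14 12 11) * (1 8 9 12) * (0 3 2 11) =(0 3 2 11 8 9 12)(1 6 14) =[3, 6, 11, 2, 4, 5, 14, 7, 9, 12, 10, 8, 0, 13, 1]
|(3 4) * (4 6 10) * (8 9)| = |(3 6 10 4)(8 9)| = 4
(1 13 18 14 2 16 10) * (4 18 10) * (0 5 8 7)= [5, 13, 16, 3, 18, 8, 6, 0, 7, 9, 1, 11, 12, 10, 2, 15, 4, 17, 14]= (0 5 8 7)(1 13 10)(2 16 4 18 14)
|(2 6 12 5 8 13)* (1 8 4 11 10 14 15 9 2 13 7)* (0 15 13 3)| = 39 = |(0 15 9 2 6 12 5 4 11 10 14 13 3)(1 8 7)|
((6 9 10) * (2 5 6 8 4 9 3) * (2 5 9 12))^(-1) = (2 12 4 8 10 9)(3 6 5)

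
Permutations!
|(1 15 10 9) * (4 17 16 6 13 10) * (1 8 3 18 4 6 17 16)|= |(1 15 6 13 10 9 8 3 18 4 16 17)|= 12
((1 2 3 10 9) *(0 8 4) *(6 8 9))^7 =((0 9 1 2 3 10 6 8 4))^7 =(0 8 10 2 9 4 6 3 1)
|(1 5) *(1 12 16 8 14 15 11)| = 8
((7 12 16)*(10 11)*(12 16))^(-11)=((7 16)(10 11))^(-11)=(7 16)(10 11)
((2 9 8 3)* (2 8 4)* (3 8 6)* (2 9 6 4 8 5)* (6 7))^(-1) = ((2 7 6 3 4 9 8 5))^(-1) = (2 5 8 9 4 3 6 7)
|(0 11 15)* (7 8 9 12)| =12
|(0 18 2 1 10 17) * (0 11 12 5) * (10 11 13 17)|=14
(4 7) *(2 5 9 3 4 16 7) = (2 5 9 3 4)(7 16) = [0, 1, 5, 4, 2, 9, 6, 16, 8, 3, 10, 11, 12, 13, 14, 15, 7]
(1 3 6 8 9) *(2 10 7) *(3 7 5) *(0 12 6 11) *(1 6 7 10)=(0 12 7 2 1 10 5 3 11)(6 8 9)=[12, 10, 1, 11, 4, 3, 8, 2, 9, 6, 5, 0, 7]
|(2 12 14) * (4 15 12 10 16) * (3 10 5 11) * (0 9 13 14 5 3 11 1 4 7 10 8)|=|(0 9 13 14 2 3 8)(1 4 15 12 5)(7 10 16)|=105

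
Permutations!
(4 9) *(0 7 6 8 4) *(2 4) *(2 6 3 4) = (0 7 3 4 9)(6 8) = [7, 1, 2, 4, 9, 5, 8, 3, 6, 0]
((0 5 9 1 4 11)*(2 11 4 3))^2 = ((0 5 9 1 3 2 11))^2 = (0 9 3 11 5 1 2)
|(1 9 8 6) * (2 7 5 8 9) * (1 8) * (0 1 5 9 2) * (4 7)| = 4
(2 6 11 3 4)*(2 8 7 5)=[0, 1, 6, 4, 8, 2, 11, 5, 7, 9, 10, 3]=(2 6 11 3 4 8 7 5)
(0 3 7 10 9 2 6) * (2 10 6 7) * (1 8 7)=(0 3 2 1 8 7 6)(9 10)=[3, 8, 1, 2, 4, 5, 0, 6, 7, 10, 9]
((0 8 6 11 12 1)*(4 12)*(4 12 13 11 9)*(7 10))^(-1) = ((0 8 6 9 4 13 11 12 1)(7 10))^(-1) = (0 1 12 11 13 4 9 6 8)(7 10)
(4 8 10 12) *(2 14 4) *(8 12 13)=[0, 1, 14, 3, 12, 5, 6, 7, 10, 9, 13, 11, 2, 8, 4]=(2 14 4 12)(8 10 13)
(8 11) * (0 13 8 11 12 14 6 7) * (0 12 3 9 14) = (0 13 8 3 9 14 6 7 12) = [13, 1, 2, 9, 4, 5, 7, 12, 3, 14, 10, 11, 0, 8, 6]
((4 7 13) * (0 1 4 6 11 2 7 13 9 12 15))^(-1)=((0 1 4 13 6 11 2 7 9 12 15))^(-1)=(0 15 12 9 7 2 11 6 13 4 1)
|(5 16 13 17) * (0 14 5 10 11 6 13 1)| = |(0 14 5 16 1)(6 13 17 10 11)| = 5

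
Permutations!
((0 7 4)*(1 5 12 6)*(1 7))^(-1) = (0 4 7 6 12 5 1)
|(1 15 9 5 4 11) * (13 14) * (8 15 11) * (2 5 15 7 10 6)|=|(1 11)(2 5 4 8 7 10 6)(9 15)(13 14)|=14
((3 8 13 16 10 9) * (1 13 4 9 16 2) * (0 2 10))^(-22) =(0 1 10)(2 13 16)(3 4)(8 9)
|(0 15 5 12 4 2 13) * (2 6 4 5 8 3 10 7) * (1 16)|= |(0 15 8 3 10 7 2 13)(1 16)(4 6)(5 12)|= 8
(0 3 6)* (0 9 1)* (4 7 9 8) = (0 3 6 8 4 7 9 1) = [3, 0, 2, 6, 7, 5, 8, 9, 4, 1]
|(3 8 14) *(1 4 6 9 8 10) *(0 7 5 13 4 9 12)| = |(0 7 5 13 4 6 12)(1 9 8 14 3 10)| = 42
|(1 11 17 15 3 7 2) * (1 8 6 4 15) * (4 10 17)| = |(1 11 4 15 3 7 2 8 6 10 17)| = 11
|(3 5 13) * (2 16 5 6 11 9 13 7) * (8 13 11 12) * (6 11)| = 28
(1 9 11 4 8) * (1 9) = (4 8 9 11) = [0, 1, 2, 3, 8, 5, 6, 7, 9, 11, 10, 4]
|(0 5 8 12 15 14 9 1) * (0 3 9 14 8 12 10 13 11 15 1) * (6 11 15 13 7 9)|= 13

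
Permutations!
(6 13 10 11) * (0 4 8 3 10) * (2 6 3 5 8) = (0 4 2 6 13)(3 10 11)(5 8) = [4, 1, 6, 10, 2, 8, 13, 7, 5, 9, 11, 3, 12, 0]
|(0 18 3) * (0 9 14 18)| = 4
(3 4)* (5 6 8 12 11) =(3 4)(5 6 8 12 11) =[0, 1, 2, 4, 3, 6, 8, 7, 12, 9, 10, 5, 11]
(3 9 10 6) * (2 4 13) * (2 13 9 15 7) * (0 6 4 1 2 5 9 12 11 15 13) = (0 6 3 13)(1 2)(4 12 11 15 7 5 9 10) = [6, 2, 1, 13, 12, 9, 3, 5, 8, 10, 4, 15, 11, 0, 14, 7]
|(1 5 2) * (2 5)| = |(5)(1 2)| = 2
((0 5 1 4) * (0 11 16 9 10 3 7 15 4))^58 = ((0 5 1)(3 7 15 4 11 16 9 10))^58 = (0 5 1)(3 15 11 9)(4 16 10 7)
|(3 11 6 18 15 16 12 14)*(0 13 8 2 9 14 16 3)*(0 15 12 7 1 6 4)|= |(0 13 8 2 9 14 15 3 11 4)(1 6 18 12 16 7)|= 30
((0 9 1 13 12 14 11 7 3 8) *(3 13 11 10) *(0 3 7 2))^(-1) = ((0 9 1 11 2)(3 8)(7 13 12 14 10))^(-1) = (0 2 11 1 9)(3 8)(7 10 14 12 13)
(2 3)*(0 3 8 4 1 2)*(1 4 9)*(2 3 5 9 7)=(0 5 9 1 3)(2 8 7)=[5, 3, 8, 0, 4, 9, 6, 2, 7, 1]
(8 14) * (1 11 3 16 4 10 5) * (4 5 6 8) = (1 11 3 16 5)(4 10 6 8 14) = [0, 11, 2, 16, 10, 1, 8, 7, 14, 9, 6, 3, 12, 13, 4, 15, 5]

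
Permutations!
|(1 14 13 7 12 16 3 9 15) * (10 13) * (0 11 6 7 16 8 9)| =14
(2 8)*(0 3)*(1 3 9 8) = (0 9 8 2 1 3) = [9, 3, 1, 0, 4, 5, 6, 7, 2, 8]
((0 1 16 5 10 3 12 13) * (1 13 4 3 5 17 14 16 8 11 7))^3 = ((0 13)(1 8 11 7)(3 12 4)(5 10)(14 16 17))^3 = (17)(0 13)(1 7 11 8)(5 10)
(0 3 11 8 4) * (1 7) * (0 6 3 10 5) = (0 10 5)(1 7)(3 11 8 4 6) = [10, 7, 2, 11, 6, 0, 3, 1, 4, 9, 5, 8]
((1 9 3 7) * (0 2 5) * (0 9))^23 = ((0 2 5 9 3 7 1))^23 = (0 5 3 1 2 9 7)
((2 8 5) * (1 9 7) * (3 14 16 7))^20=(1 3 16)(2 5 8)(7 9 14)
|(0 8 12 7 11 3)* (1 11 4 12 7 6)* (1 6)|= 8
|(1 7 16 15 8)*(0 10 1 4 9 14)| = 10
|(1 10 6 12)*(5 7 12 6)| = |(1 10 5 7 12)| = 5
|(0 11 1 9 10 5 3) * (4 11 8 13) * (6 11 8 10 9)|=|(0 10 5 3)(1 6 11)(4 8 13)|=12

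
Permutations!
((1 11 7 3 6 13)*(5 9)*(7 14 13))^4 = (14)(3 6 7)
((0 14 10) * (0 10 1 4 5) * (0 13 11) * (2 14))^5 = ((0 2 14 1 4 5 13 11))^5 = (0 5 14 11 4 2 13 1)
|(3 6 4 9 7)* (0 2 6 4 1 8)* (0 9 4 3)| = |(0 2 6 1 8 9 7)| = 7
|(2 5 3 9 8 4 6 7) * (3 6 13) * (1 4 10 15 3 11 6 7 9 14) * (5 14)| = |(1 4 13 11 6 9 8 10 15 3 5 7 2 14)| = 14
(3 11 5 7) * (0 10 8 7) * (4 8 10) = [4, 1, 2, 11, 8, 0, 6, 3, 7, 9, 10, 5] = (0 4 8 7 3 11 5)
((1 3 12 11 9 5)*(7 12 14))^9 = (1 3 14 7 12 11 9 5)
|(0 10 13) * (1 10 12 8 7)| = 7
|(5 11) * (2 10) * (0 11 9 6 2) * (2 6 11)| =3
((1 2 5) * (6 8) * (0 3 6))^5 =(0 3 6 8)(1 5 2)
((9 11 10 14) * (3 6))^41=(3 6)(9 11 10 14)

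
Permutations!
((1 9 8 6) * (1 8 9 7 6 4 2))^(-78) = (9)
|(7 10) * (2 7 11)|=4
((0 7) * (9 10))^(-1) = (0 7)(9 10)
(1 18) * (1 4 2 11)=(1 18 4 2 11)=[0, 18, 11, 3, 2, 5, 6, 7, 8, 9, 10, 1, 12, 13, 14, 15, 16, 17, 4]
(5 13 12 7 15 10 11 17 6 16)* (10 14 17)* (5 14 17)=(5 13 12 7 15 17 6 16 14)(10 11)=[0, 1, 2, 3, 4, 13, 16, 15, 8, 9, 11, 10, 7, 12, 5, 17, 14, 6]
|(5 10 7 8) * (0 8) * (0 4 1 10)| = |(0 8 5)(1 10 7 4)| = 12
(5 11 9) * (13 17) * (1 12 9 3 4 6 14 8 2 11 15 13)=(1 12 9 5 15 13 17)(2 11 3 4 6 14 8)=[0, 12, 11, 4, 6, 15, 14, 7, 2, 5, 10, 3, 9, 17, 8, 13, 16, 1]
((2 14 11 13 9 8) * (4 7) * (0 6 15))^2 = ((0 6 15)(2 14 11 13 9 8)(4 7))^2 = (0 15 6)(2 11 9)(8 14 13)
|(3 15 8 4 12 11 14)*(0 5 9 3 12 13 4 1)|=|(0 5 9 3 15 8 1)(4 13)(11 14 12)|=42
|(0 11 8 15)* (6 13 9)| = 12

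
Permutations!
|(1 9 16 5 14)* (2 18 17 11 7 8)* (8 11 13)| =10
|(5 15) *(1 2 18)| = 6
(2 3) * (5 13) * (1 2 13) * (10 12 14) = [0, 2, 3, 13, 4, 1, 6, 7, 8, 9, 12, 11, 14, 5, 10] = (1 2 3 13 5)(10 12 14)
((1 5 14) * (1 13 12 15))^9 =(1 13)(5 12)(14 15)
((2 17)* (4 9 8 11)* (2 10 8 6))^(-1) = (2 6 9 4 11 8 10 17)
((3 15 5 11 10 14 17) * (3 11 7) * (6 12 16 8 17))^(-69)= ((3 15 5 7)(6 12 16 8 17 11 10 14))^(-69)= (3 7 5 15)(6 8 10 12 17 14 16 11)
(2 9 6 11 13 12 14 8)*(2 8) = (2 9 6 11 13 12 14) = [0, 1, 9, 3, 4, 5, 11, 7, 8, 6, 10, 13, 14, 12, 2]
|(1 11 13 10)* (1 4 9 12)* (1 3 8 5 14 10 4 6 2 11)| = 12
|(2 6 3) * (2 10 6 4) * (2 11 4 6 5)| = 10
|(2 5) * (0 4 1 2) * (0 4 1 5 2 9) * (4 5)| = 3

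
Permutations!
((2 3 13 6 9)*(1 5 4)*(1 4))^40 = (13)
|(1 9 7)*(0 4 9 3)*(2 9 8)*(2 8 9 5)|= |(0 4 9 7 1 3)(2 5)|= 6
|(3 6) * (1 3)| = |(1 3 6)| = 3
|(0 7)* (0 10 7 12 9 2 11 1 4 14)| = |(0 12 9 2 11 1 4 14)(7 10)| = 8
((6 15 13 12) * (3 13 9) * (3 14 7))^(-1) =(3 7 14 9 15 6 12 13)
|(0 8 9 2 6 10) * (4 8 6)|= |(0 6 10)(2 4 8 9)|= 12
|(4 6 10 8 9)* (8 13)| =6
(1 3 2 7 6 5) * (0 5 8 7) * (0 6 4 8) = (0 5 1 3 2 6)(4 8 7) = [5, 3, 6, 2, 8, 1, 0, 4, 7]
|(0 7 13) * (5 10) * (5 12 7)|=6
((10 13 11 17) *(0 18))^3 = ((0 18)(10 13 11 17))^3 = (0 18)(10 17 11 13)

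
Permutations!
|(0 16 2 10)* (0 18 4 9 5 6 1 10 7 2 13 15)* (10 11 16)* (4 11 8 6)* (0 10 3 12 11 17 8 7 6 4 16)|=|(0 3 12 11)(1 7 2 6)(4 9 5 16 13 15 10 18 17 8)|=20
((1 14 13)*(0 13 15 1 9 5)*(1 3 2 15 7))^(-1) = ((0 13 9 5)(1 14 7)(2 15 3))^(-1) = (0 5 9 13)(1 7 14)(2 3 15)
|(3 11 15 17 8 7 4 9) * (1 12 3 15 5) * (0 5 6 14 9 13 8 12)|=24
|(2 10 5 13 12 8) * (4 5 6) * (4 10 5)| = |(2 5 13 12 8)(6 10)| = 10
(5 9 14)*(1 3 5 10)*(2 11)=(1 3 5 9 14 10)(2 11)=[0, 3, 11, 5, 4, 9, 6, 7, 8, 14, 1, 2, 12, 13, 10]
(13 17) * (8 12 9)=(8 12 9)(13 17)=[0, 1, 2, 3, 4, 5, 6, 7, 12, 8, 10, 11, 9, 17, 14, 15, 16, 13]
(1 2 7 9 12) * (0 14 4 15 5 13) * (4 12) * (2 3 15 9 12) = (0 14 2 7 12 1 3 15 5 13)(4 9) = [14, 3, 7, 15, 9, 13, 6, 12, 8, 4, 10, 11, 1, 0, 2, 5]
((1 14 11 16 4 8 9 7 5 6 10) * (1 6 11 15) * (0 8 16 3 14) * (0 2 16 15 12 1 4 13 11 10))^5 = (0 10 7 8 6 5 9)(1 3 16 12 11 2 14 13)(4 15)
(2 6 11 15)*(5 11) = (2 6 5 11 15) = [0, 1, 6, 3, 4, 11, 5, 7, 8, 9, 10, 15, 12, 13, 14, 2]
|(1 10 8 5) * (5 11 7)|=|(1 10 8 11 7 5)|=6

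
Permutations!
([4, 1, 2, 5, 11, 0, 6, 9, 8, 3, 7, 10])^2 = [11, 1, 2, 0, 10, 4, 6, 3, 8, 5, 9, 7]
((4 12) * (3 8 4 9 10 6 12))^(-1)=((3 8 4)(6 12 9 10))^(-1)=(3 4 8)(6 10 9 12)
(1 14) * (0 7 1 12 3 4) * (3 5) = (0 7 1 14 12 5 3 4) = [7, 14, 2, 4, 0, 3, 6, 1, 8, 9, 10, 11, 5, 13, 12]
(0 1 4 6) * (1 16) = (0 16 1 4 6) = [16, 4, 2, 3, 6, 5, 0, 7, 8, 9, 10, 11, 12, 13, 14, 15, 1]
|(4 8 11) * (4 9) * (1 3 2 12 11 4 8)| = |(1 3 2 12 11 9 8 4)| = 8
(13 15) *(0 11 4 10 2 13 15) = (15)(0 11 4 10 2 13) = [11, 1, 13, 3, 10, 5, 6, 7, 8, 9, 2, 4, 12, 0, 14, 15]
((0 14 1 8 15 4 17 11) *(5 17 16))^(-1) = ((0 14 1 8 15 4 16 5 17 11))^(-1) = (0 11 17 5 16 4 15 8 1 14)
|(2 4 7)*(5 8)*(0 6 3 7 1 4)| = |(0 6 3 7 2)(1 4)(5 8)| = 10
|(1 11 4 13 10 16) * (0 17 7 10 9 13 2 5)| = |(0 17 7 10 16 1 11 4 2 5)(9 13)| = 10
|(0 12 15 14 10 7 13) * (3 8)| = 14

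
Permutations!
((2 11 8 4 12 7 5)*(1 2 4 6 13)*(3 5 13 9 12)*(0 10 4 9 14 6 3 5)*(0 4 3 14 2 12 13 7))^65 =(14)(0 3 5 13 12 10 4 9 1)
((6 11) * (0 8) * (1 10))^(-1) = (0 8)(1 10)(6 11)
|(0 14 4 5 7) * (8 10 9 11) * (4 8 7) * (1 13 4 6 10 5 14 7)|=10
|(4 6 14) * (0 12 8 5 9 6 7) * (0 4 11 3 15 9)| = |(0 12 8 5)(3 15 9 6 14 11)(4 7)| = 12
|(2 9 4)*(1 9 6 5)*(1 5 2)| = |(1 9 4)(2 6)| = 6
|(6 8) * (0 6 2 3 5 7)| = 7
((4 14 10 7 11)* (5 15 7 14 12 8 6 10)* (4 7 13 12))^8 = ((5 15 13 12 8 6 10 14)(7 11))^8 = (15)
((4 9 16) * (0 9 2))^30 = (16)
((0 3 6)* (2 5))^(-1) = ((0 3 6)(2 5))^(-1) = (0 6 3)(2 5)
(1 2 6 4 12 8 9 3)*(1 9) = (1 2 6 4 12 8)(3 9) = [0, 2, 6, 9, 12, 5, 4, 7, 1, 3, 10, 11, 8]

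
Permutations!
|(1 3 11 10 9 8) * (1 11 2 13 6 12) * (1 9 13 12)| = |(1 3 2 12 9 8 11 10 13 6)| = 10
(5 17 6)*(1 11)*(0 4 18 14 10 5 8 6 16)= [4, 11, 2, 3, 18, 17, 8, 7, 6, 9, 5, 1, 12, 13, 10, 15, 0, 16, 14]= (0 4 18 14 10 5 17 16)(1 11)(6 8)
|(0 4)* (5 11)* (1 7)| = |(0 4)(1 7)(5 11)| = 2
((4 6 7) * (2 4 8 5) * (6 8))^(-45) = (2 5 8 4)(6 7)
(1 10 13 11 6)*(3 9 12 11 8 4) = (1 10 13 8 4 3 9 12 11 6) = [0, 10, 2, 9, 3, 5, 1, 7, 4, 12, 13, 6, 11, 8]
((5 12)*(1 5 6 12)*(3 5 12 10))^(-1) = (1 5 3 10 6 12)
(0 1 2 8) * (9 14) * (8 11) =(0 1 2 11 8)(9 14) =[1, 2, 11, 3, 4, 5, 6, 7, 0, 14, 10, 8, 12, 13, 9]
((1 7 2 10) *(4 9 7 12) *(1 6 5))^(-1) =((1 12 4 9 7 2 10 6 5))^(-1) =(1 5 6 10 2 7 9 4 12)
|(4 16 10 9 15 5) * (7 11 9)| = |(4 16 10 7 11 9 15 5)| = 8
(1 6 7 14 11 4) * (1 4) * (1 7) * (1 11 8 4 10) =(1 6 11 7 14 8 4 10) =[0, 6, 2, 3, 10, 5, 11, 14, 4, 9, 1, 7, 12, 13, 8]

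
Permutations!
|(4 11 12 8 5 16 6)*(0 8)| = 8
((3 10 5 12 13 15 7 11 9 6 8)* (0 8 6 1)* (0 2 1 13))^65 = ((0 8 3 10 5 12)(1 2)(7 11 9 13 15))^65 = (15)(0 12 5 10 3 8)(1 2)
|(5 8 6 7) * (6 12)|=5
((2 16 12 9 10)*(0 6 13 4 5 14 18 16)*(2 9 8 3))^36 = (18)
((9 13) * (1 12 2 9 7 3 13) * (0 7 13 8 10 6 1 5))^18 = ((13)(0 7 3 8 10 6 1 12 2 9 5))^18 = (13)(0 12 8 5 1 3 9 6 7 2 10)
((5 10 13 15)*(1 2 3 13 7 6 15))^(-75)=(15)(1 2 3 13)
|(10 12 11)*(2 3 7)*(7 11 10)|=4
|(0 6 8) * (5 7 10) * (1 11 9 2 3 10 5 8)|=18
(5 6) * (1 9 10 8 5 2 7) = (1 9 10 8 5 6 2 7) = [0, 9, 7, 3, 4, 6, 2, 1, 5, 10, 8]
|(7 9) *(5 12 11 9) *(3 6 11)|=7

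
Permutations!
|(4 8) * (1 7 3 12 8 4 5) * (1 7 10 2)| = 15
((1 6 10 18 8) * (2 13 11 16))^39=(1 8 18 10 6)(2 16 11 13)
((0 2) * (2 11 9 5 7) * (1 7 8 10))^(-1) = ((0 11 9 5 8 10 1 7 2))^(-1) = (0 2 7 1 10 8 5 9 11)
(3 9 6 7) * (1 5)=(1 5)(3 9 6 7)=[0, 5, 2, 9, 4, 1, 7, 3, 8, 6]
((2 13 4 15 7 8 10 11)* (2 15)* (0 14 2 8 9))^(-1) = ((0 14 2 13 4 8 10 11 15 7 9))^(-1) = (0 9 7 15 11 10 8 4 13 2 14)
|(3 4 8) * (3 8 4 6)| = 2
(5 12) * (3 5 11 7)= (3 5 12 11 7)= [0, 1, 2, 5, 4, 12, 6, 3, 8, 9, 10, 7, 11]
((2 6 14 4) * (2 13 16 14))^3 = (2 6)(4 14 16 13)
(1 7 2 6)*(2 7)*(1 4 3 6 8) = [0, 2, 8, 6, 3, 5, 4, 7, 1] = (1 2 8)(3 6 4)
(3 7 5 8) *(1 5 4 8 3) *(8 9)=(1 5 3 7 4 9 8)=[0, 5, 2, 7, 9, 3, 6, 4, 1, 8]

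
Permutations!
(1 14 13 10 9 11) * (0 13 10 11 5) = (0 13 11 1 14 10 9 5) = [13, 14, 2, 3, 4, 0, 6, 7, 8, 5, 9, 1, 12, 11, 10]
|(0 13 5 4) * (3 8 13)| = 6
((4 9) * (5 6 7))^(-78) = (9)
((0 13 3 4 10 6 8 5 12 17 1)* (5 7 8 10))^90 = (0 3 5 17)(1 13 4 12)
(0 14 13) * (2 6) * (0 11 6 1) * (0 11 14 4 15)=(0 4 15)(1 11 6 2)(13 14)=[4, 11, 1, 3, 15, 5, 2, 7, 8, 9, 10, 6, 12, 14, 13, 0]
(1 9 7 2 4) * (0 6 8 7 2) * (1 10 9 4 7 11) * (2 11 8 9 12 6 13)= (0 13 2 7)(1 4 10 12 6 9 11)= [13, 4, 7, 3, 10, 5, 9, 0, 8, 11, 12, 1, 6, 2]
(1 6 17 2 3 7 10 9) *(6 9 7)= [0, 9, 3, 6, 4, 5, 17, 10, 8, 1, 7, 11, 12, 13, 14, 15, 16, 2]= (1 9)(2 3 6 17)(7 10)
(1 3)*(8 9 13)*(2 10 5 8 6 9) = (1 3)(2 10 5 8)(6 9 13) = [0, 3, 10, 1, 4, 8, 9, 7, 2, 13, 5, 11, 12, 6]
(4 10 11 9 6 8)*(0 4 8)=(0 4 10 11 9 6)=[4, 1, 2, 3, 10, 5, 0, 7, 8, 6, 11, 9]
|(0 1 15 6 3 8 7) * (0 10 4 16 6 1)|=14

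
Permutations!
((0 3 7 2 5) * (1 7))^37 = ((0 3 1 7 2 5))^37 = (0 3 1 7 2 5)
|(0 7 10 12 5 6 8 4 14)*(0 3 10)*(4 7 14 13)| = 18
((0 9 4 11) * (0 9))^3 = (11)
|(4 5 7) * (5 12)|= 4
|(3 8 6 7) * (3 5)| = |(3 8 6 7 5)| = 5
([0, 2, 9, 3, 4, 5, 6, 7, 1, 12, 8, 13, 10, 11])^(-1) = (1 8 10 12 9 2)(11 13)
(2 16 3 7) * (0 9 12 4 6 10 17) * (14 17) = (0 9 12 4 6 10 14 17)(2 16 3 7) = [9, 1, 16, 7, 6, 5, 10, 2, 8, 12, 14, 11, 4, 13, 17, 15, 3, 0]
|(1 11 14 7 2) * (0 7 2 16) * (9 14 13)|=|(0 7 16)(1 11 13 9 14 2)|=6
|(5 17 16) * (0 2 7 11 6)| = 15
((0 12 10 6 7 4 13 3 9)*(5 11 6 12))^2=(0 11 7 13 9 5 6 4 3)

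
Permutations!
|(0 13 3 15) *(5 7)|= 4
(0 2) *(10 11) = (0 2)(10 11) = [2, 1, 0, 3, 4, 5, 6, 7, 8, 9, 11, 10]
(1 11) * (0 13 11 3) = [13, 3, 2, 0, 4, 5, 6, 7, 8, 9, 10, 1, 12, 11] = (0 13 11 1 3)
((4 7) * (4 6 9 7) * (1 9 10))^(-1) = (1 10 6 7 9)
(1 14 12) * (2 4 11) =(1 14 12)(2 4 11) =[0, 14, 4, 3, 11, 5, 6, 7, 8, 9, 10, 2, 1, 13, 12]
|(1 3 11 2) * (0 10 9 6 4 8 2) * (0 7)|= 11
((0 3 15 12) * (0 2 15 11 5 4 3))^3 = ((2 15 12)(3 11 5 4))^3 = (15)(3 4 5 11)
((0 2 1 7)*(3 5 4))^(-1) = ((0 2 1 7)(3 5 4))^(-1) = (0 7 1 2)(3 4 5)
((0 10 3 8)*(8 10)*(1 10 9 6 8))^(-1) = ((0 1 10 3 9 6 8))^(-1) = (0 8 6 9 3 10 1)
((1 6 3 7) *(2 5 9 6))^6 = (1 7 3 6 9 5 2)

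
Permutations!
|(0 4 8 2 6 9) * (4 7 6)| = |(0 7 6 9)(2 4 8)| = 12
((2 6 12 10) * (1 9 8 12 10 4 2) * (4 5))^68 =(1 4 9 2 8 6 12 10 5)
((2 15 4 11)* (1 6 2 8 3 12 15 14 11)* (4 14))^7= (1 4 2 6)(3 12 15 14 11 8)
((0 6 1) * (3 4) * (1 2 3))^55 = (0 6 2 3 4 1)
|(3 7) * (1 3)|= 3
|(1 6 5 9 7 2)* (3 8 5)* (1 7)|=|(1 6 3 8 5 9)(2 7)|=6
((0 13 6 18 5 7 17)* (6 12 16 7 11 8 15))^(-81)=(0 16)(5 15)(6 11)(7 13)(8 18)(12 17)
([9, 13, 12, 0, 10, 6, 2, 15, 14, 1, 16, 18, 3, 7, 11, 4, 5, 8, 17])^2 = [1, 7, 3, 9, 16, 2, 12, 4, 11, 13, 5, 17, 0, 15, 18, 10, 6, 14, 8]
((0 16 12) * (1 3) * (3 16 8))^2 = ((0 8 3 1 16 12))^2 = (0 3 16)(1 12 8)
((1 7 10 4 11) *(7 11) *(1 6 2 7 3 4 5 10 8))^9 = ((1 11 6 2 7 8)(3 4)(5 10))^9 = (1 2)(3 4)(5 10)(6 8)(7 11)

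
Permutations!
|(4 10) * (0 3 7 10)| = 5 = |(0 3 7 10 4)|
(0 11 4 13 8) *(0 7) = [11, 1, 2, 3, 13, 5, 6, 0, 7, 9, 10, 4, 12, 8] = (0 11 4 13 8 7)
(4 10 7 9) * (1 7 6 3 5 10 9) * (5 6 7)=[0, 5, 2, 6, 9, 10, 3, 1, 8, 4, 7]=(1 5 10 7)(3 6)(4 9)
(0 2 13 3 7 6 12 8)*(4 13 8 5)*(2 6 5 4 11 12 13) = (0 6 13 3 7 5 11 12 4 2 8) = [6, 1, 8, 7, 2, 11, 13, 5, 0, 9, 10, 12, 4, 3]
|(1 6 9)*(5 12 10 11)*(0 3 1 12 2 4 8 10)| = 6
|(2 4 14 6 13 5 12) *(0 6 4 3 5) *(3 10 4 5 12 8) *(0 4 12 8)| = 6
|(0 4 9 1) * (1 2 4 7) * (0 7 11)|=|(0 11)(1 7)(2 4 9)|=6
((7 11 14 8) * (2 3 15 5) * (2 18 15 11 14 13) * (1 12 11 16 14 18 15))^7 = (1 14 13 18 16 11 7 3 12 8 2)(5 15)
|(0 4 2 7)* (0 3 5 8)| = 7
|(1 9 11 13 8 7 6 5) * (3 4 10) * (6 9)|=15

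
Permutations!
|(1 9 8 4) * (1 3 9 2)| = |(1 2)(3 9 8 4)| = 4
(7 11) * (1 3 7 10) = (1 3 7 11 10) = [0, 3, 2, 7, 4, 5, 6, 11, 8, 9, 1, 10]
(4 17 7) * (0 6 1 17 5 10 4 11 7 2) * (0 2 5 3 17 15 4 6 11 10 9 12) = (0 11 7 10 6 1 15 4 3 17 5 9 12) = [11, 15, 2, 17, 3, 9, 1, 10, 8, 12, 6, 7, 0, 13, 14, 4, 16, 5]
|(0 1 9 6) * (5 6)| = 5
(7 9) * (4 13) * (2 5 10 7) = (2 5 10 7 9)(4 13) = [0, 1, 5, 3, 13, 10, 6, 9, 8, 2, 7, 11, 12, 4]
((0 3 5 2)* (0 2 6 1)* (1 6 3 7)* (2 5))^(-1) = (0 1 7)(2 3 5) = ((0 7 1)(2 5 3))^(-1)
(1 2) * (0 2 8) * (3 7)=(0 2 1 8)(3 7)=[2, 8, 1, 7, 4, 5, 6, 3, 0]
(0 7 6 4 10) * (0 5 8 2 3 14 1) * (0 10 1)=(0 7 6 4 1 10 5 8 2 3 14)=[7, 10, 3, 14, 1, 8, 4, 6, 2, 9, 5, 11, 12, 13, 0]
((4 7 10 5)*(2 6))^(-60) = ((2 6)(4 7 10 5))^(-60) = (10)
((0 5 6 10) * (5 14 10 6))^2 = ((0 14 10))^2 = (0 10 14)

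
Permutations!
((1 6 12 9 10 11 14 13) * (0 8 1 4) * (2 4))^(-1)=((0 8 1 6 12 9 10 11 14 13 2 4))^(-1)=(0 4 2 13 14 11 10 9 12 6 1 8)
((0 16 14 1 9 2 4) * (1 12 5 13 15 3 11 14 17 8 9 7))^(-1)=(0 4 2 9 8 17 16)(1 7)(3 15 13 5 12 14 11)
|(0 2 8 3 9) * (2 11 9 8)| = 6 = |(0 11 9)(3 8)|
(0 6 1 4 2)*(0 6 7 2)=(0 7 2 6 1 4)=[7, 4, 6, 3, 0, 5, 1, 2]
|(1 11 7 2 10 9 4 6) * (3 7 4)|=|(1 11 4 6)(2 10 9 3 7)|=20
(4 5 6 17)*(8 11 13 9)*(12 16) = (4 5 6 17)(8 11 13 9)(12 16) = [0, 1, 2, 3, 5, 6, 17, 7, 11, 8, 10, 13, 16, 9, 14, 15, 12, 4]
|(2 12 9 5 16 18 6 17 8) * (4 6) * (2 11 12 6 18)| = |(2 6 17 8 11 12 9 5 16)(4 18)| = 18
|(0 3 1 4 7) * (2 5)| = 10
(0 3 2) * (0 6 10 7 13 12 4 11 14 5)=(0 3 2 6 10 7 13 12 4 11 14 5)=[3, 1, 6, 2, 11, 0, 10, 13, 8, 9, 7, 14, 4, 12, 5]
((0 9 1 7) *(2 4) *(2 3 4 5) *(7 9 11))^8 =((0 11 7)(1 9)(2 5)(3 4))^8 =(0 7 11)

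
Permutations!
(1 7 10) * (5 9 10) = (1 7 5 9 10) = [0, 7, 2, 3, 4, 9, 6, 5, 8, 10, 1]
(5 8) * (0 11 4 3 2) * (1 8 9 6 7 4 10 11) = (0 1 8 5 9 6 7 4 3 2)(10 11) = [1, 8, 0, 2, 3, 9, 7, 4, 5, 6, 11, 10]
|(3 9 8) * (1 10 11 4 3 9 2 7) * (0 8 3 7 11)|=|(0 8 9 3 2 11 4 7 1 10)|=10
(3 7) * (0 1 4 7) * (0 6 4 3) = (0 1 3 6 4 7) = [1, 3, 2, 6, 7, 5, 4, 0]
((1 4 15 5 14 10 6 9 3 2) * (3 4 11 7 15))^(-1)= ((1 11 7 15 5 14 10 6 9 4 3 2))^(-1)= (1 2 3 4 9 6 10 14 5 15 7 11)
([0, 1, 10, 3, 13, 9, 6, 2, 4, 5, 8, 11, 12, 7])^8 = [0, 1, 8, 3, 7, 5, 6, 10, 13, 9, 4, 11, 12, 2]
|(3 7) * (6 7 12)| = |(3 12 6 7)| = 4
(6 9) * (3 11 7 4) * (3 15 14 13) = (3 11 7 4 15 14 13)(6 9) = [0, 1, 2, 11, 15, 5, 9, 4, 8, 6, 10, 7, 12, 3, 13, 14]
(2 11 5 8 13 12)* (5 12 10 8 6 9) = (2 11 12)(5 6 9)(8 13 10) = [0, 1, 11, 3, 4, 6, 9, 7, 13, 5, 8, 12, 2, 10]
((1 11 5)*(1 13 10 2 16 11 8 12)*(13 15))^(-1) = (1 12 8)(2 10 13 15 5 11 16)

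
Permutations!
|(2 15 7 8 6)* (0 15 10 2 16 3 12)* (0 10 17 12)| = |(0 15 7 8 6 16 3)(2 17 12 10)| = 28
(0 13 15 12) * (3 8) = (0 13 15 12)(3 8) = [13, 1, 2, 8, 4, 5, 6, 7, 3, 9, 10, 11, 0, 15, 14, 12]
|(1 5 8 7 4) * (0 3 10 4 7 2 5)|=|(0 3 10 4 1)(2 5 8)|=15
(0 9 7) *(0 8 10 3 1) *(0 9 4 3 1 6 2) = (0 4 3 6 2)(1 9 7 8 10) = [4, 9, 0, 6, 3, 5, 2, 8, 10, 7, 1]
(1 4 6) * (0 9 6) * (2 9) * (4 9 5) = (0 2 5 4)(1 9 6) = [2, 9, 5, 3, 0, 4, 1, 7, 8, 6]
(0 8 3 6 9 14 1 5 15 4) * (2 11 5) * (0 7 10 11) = [8, 2, 0, 6, 7, 15, 9, 10, 3, 14, 11, 5, 12, 13, 1, 4] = (0 8 3 6 9 14 1 2)(4 7 10 11 5 15)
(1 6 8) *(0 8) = (0 8 1 6) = [8, 6, 2, 3, 4, 5, 0, 7, 1]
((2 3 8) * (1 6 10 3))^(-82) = ((1 6 10 3 8 2))^(-82) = (1 10 8)(2 6 3)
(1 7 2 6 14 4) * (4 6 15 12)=(1 7 2 15 12 4)(6 14)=[0, 7, 15, 3, 1, 5, 14, 2, 8, 9, 10, 11, 4, 13, 6, 12]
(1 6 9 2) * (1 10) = (1 6 9 2 10) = [0, 6, 10, 3, 4, 5, 9, 7, 8, 2, 1]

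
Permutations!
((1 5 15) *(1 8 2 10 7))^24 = ((1 5 15 8 2 10 7))^24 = (1 8 7 15 10 5 2)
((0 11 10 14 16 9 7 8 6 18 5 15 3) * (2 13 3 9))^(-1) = (0 3 13 2 16 14 10 11)(5 18 6 8 7 9 15)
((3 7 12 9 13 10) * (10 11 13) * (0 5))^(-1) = ((0 5)(3 7 12 9 10)(11 13))^(-1) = (0 5)(3 10 9 12 7)(11 13)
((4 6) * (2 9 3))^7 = (2 9 3)(4 6)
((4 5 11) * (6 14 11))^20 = (14) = ((4 5 6 14 11))^20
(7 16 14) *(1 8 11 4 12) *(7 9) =(1 8 11 4 12)(7 16 14 9) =[0, 8, 2, 3, 12, 5, 6, 16, 11, 7, 10, 4, 1, 13, 9, 15, 14]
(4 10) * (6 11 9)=(4 10)(6 11 9)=[0, 1, 2, 3, 10, 5, 11, 7, 8, 6, 4, 9]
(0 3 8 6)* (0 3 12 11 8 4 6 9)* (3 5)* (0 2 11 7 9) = (0 12 7 9 2 11 8)(3 4 6 5) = [12, 1, 11, 4, 6, 3, 5, 9, 0, 2, 10, 8, 7]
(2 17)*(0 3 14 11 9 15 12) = (0 3 14 11 9 15 12)(2 17) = [3, 1, 17, 14, 4, 5, 6, 7, 8, 15, 10, 9, 0, 13, 11, 12, 16, 2]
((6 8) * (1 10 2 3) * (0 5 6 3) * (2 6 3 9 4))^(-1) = (0 2 4 9 8 6 10 1 3 5)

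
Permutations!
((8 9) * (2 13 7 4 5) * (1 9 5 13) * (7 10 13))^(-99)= ((1 9 8 5 2)(4 7)(10 13))^(-99)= (1 9 8 5 2)(4 7)(10 13)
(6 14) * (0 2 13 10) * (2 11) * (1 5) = (0 11 2 13 10)(1 5)(6 14) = [11, 5, 13, 3, 4, 1, 14, 7, 8, 9, 0, 2, 12, 10, 6]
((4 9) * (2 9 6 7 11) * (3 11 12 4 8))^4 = (12)(2 11 3 8 9)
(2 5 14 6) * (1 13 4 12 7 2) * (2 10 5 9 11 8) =(1 13 4 12 7 10 5 14 6)(2 9 11 8) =[0, 13, 9, 3, 12, 14, 1, 10, 2, 11, 5, 8, 7, 4, 6]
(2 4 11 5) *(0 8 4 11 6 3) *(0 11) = (0 8 4 6 3 11 5 2) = [8, 1, 0, 11, 6, 2, 3, 7, 4, 9, 10, 5]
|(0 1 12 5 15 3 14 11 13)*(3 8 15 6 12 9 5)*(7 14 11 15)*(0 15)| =13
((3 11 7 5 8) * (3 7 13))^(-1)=(3 13 11)(5 7 8)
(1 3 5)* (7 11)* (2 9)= (1 3 5)(2 9)(7 11)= [0, 3, 9, 5, 4, 1, 6, 11, 8, 2, 10, 7]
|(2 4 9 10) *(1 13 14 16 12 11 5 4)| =|(1 13 14 16 12 11 5 4 9 10 2)| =11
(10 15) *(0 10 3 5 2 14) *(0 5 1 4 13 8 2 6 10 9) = (0 9)(1 4 13 8 2 14 5 6 10 15 3) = [9, 4, 14, 1, 13, 6, 10, 7, 2, 0, 15, 11, 12, 8, 5, 3]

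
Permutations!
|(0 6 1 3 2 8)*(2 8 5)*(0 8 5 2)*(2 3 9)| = |(0 6 1 9 2 3 5)| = 7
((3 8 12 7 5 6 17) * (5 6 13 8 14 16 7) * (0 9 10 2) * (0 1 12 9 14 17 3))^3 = ((0 14 16 7 6 3 17)(1 12 5 13 8 9 10 2))^3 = (0 7 17 16 3 14 6)(1 13 10 12 8 2 5 9)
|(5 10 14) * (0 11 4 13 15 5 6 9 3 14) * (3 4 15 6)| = |(0 11 15 5 10)(3 14)(4 13 6 9)| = 20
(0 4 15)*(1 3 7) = (0 4 15)(1 3 7) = [4, 3, 2, 7, 15, 5, 6, 1, 8, 9, 10, 11, 12, 13, 14, 0]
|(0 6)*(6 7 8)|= 4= |(0 7 8 6)|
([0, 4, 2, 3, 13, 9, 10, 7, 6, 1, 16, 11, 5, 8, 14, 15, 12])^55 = (1 10)(4 16)(5 8)(6 9)(12 13)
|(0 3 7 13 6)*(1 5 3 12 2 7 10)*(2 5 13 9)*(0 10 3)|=|(0 12 5)(1 13 6 10)(2 7 9)|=12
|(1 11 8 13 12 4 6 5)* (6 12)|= |(1 11 8 13 6 5)(4 12)|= 6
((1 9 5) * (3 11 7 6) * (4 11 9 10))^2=(1 4 7 3 5 10 11 6 9)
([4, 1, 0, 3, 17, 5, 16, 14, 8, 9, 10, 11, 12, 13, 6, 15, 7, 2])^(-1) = (0 2 17 4)(6 14 7 16)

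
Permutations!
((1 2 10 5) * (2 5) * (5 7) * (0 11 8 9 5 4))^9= ((0 11 8 9 5 1 7 4)(2 10))^9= (0 11 8 9 5 1 7 4)(2 10)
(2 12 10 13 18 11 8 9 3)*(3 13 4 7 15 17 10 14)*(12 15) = (2 15 17 10 4 7 12 14 3)(8 9 13 18 11) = [0, 1, 15, 2, 7, 5, 6, 12, 9, 13, 4, 8, 14, 18, 3, 17, 16, 10, 11]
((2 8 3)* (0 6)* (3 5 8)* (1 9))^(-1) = (0 6)(1 9)(2 3)(5 8)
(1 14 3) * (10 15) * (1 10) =(1 14 3 10 15) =[0, 14, 2, 10, 4, 5, 6, 7, 8, 9, 15, 11, 12, 13, 3, 1]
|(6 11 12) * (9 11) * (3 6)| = |(3 6 9 11 12)| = 5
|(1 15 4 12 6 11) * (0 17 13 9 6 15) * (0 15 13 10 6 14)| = 12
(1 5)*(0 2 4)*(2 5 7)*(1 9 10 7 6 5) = (0 1 6 5 9 10 7 2 4) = [1, 6, 4, 3, 0, 9, 5, 2, 8, 10, 7]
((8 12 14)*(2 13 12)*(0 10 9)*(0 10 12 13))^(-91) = ((0 12 14 8 2)(9 10))^(-91) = (0 2 8 14 12)(9 10)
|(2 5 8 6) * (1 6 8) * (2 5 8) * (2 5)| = 5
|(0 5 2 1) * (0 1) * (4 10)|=|(0 5 2)(4 10)|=6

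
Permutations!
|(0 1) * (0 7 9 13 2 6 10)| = 8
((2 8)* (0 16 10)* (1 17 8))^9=((0 16 10)(1 17 8 2))^9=(1 17 8 2)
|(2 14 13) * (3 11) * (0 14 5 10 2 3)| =|(0 14 13 3 11)(2 5 10)| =15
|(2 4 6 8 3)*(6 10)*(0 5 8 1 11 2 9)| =30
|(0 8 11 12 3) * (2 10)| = |(0 8 11 12 3)(2 10)| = 10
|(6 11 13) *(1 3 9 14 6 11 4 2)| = 14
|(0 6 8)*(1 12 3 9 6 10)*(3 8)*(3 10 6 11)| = |(0 6 10 1 12 8)(3 9 11)| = 6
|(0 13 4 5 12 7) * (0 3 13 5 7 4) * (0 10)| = 8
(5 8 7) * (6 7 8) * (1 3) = (8)(1 3)(5 6 7) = [0, 3, 2, 1, 4, 6, 7, 5, 8]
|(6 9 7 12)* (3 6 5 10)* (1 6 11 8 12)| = 12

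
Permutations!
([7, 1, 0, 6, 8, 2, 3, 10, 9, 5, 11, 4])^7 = [5, 1, 9, 6, 10, 8, 3, 2, 11, 4, 0, 7]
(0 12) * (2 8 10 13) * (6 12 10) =[10, 1, 8, 3, 4, 5, 12, 7, 6, 9, 13, 11, 0, 2] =(0 10 13 2 8 6 12)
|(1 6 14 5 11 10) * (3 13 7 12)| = |(1 6 14 5 11 10)(3 13 7 12)| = 12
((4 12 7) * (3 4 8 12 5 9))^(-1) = ((3 4 5 9)(7 8 12))^(-1) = (3 9 5 4)(7 12 8)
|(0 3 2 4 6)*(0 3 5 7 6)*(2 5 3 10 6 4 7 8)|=14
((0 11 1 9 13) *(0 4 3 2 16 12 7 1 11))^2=((1 9 13 4 3 2 16 12 7))^2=(1 13 3 16 7 9 4 2 12)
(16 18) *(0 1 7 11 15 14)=(0 1 7 11 15 14)(16 18)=[1, 7, 2, 3, 4, 5, 6, 11, 8, 9, 10, 15, 12, 13, 0, 14, 18, 17, 16]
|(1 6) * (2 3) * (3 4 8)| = 4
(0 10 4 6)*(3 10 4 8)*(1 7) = (0 4 6)(1 7)(3 10 8) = [4, 7, 2, 10, 6, 5, 0, 1, 3, 9, 8]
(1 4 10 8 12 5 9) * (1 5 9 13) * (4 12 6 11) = (1 12 9 5 13)(4 10 8 6 11) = [0, 12, 2, 3, 10, 13, 11, 7, 6, 5, 8, 4, 9, 1]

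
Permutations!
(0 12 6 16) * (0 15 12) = (6 16 15 12) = [0, 1, 2, 3, 4, 5, 16, 7, 8, 9, 10, 11, 6, 13, 14, 12, 15]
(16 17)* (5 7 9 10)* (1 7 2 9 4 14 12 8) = (1 7 4 14 12 8)(2 9 10 5)(16 17) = [0, 7, 9, 3, 14, 2, 6, 4, 1, 10, 5, 11, 8, 13, 12, 15, 17, 16]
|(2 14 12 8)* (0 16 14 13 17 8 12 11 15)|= 20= |(0 16 14 11 15)(2 13 17 8)|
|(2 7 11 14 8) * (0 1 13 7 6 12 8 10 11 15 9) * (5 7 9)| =12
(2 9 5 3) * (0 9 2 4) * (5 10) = (0 9 10 5 3 4) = [9, 1, 2, 4, 0, 3, 6, 7, 8, 10, 5]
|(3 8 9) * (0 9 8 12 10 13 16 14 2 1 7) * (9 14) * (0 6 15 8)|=24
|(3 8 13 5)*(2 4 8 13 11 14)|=15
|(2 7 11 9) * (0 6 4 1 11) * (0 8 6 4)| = 9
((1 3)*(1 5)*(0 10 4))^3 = ((0 10 4)(1 3 5))^3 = (10)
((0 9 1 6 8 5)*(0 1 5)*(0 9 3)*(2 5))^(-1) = ((0 3)(1 6 8 9 2 5))^(-1) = (0 3)(1 5 2 9 8 6)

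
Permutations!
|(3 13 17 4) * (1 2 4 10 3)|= 12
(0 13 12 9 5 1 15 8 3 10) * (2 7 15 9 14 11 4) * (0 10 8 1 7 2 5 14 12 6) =(0 13 6)(1 9 14 11 4 5 7 15)(3 8) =[13, 9, 2, 8, 5, 7, 0, 15, 3, 14, 10, 4, 12, 6, 11, 1]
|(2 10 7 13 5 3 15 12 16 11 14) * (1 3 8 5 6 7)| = 18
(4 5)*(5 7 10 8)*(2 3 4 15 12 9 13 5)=(2 3 4 7 10 8)(5 15 12 9 13)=[0, 1, 3, 4, 7, 15, 6, 10, 2, 13, 8, 11, 9, 5, 14, 12]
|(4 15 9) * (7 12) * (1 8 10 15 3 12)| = 9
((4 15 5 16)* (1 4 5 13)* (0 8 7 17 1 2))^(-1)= ((0 8 7 17 1 4 15 13 2)(5 16))^(-1)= (0 2 13 15 4 1 17 7 8)(5 16)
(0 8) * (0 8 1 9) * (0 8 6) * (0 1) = (1 9 8 6) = [0, 9, 2, 3, 4, 5, 1, 7, 6, 8]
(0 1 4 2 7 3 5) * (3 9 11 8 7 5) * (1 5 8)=[5, 4, 8, 3, 2, 0, 6, 9, 7, 11, 10, 1]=(0 5)(1 4 2 8 7 9 11)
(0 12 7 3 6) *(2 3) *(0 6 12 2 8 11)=(0 2 3 12 7 8 11)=[2, 1, 3, 12, 4, 5, 6, 8, 11, 9, 10, 0, 7]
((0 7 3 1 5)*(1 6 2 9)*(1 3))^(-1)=((0 7 1 5)(2 9 3 6))^(-1)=(0 5 1 7)(2 6 3 9)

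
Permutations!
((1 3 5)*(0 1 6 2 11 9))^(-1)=(0 9 11 2 6 5 3 1)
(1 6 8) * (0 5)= (0 5)(1 6 8)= [5, 6, 2, 3, 4, 0, 8, 7, 1]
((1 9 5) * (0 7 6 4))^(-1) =(0 4 6 7)(1 5 9) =((0 7 6 4)(1 9 5))^(-1)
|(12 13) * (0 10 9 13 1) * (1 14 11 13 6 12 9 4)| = 12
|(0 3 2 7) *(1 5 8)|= |(0 3 2 7)(1 5 8)|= 12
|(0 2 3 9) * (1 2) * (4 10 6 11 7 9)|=|(0 1 2 3 4 10 6 11 7 9)|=10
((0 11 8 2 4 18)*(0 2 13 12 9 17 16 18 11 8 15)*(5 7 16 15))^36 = ((0 8 13 12 9 17 15)(2 4 11 5 7 16 18))^36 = (0 8 13 12 9 17 15)(2 4 11 5 7 16 18)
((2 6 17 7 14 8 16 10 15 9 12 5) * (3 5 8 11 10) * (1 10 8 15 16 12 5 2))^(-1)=(1 5 9 15 12 8 11 14 7 17 6 2 3 16 10)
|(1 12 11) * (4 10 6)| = 3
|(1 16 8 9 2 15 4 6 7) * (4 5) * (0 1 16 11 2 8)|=10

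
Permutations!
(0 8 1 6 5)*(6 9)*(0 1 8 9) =[9, 0, 2, 3, 4, 1, 5, 7, 8, 6] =(0 9 6 5 1)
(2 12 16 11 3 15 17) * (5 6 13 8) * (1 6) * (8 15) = (1 6 13 15 17 2 12 16 11 3 8 5) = [0, 6, 12, 8, 4, 1, 13, 7, 5, 9, 10, 3, 16, 15, 14, 17, 11, 2]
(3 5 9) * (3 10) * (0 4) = [4, 1, 2, 5, 0, 9, 6, 7, 8, 10, 3] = (0 4)(3 5 9 10)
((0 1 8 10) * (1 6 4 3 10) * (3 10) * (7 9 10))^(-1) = (0 10 9 7 4 6)(1 8)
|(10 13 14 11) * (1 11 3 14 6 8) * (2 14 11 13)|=20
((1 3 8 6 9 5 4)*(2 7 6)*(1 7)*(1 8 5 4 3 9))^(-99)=((1 9 4 7 6)(2 8)(3 5))^(-99)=(1 9 4 7 6)(2 8)(3 5)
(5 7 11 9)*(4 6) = [0, 1, 2, 3, 6, 7, 4, 11, 8, 5, 10, 9] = (4 6)(5 7 11 9)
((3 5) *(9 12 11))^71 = (3 5)(9 11 12)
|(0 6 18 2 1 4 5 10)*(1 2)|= |(0 6 18 1 4 5 10)|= 7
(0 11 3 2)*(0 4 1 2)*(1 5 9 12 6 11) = (0 1 2 4 5 9 12 6 11 3) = [1, 2, 4, 0, 5, 9, 11, 7, 8, 12, 10, 3, 6]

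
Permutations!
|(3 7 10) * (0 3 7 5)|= 6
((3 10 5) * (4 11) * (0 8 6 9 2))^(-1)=(0 2 9 6 8)(3 5 10)(4 11)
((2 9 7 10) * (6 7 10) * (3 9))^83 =(2 10 9 3)(6 7)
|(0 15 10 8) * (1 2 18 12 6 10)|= 9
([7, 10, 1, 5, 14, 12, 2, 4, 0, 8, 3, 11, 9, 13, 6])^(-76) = [4, 3, 10, 12, 6, 9, 1, 14, 7, 0, 5, 11, 8, 13, 2]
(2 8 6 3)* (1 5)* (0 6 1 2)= [6, 5, 8, 0, 4, 2, 3, 7, 1]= (0 6 3)(1 5 2 8)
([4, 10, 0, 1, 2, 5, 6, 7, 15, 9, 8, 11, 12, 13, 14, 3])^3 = [0, 15, 2, 8, 4, 5, 6, 7, 1, 9, 3, 11, 12, 13, 14, 10]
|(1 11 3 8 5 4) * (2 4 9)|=8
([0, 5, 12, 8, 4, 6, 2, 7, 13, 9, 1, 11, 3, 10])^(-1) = (1 10 13 8 3 12 2 6 5)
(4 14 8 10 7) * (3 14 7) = (3 14 8 10)(4 7) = [0, 1, 2, 14, 7, 5, 6, 4, 10, 9, 3, 11, 12, 13, 8]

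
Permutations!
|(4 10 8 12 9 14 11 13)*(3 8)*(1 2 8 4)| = 24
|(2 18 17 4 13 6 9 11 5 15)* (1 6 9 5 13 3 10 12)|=33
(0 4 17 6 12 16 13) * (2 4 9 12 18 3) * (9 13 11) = (0 13)(2 4 17 6 18 3)(9 12 16 11) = [13, 1, 4, 2, 17, 5, 18, 7, 8, 12, 10, 9, 16, 0, 14, 15, 11, 6, 3]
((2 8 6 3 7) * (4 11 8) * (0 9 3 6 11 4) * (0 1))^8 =(11)(0 3 2)(1 9 7)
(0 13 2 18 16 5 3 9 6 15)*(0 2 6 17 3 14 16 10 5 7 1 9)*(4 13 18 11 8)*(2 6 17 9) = [18, 2, 11, 0, 13, 14, 15, 1, 4, 9, 5, 8, 12, 17, 16, 6, 7, 3, 10] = (0 18 10 5 14 16 7 1 2 11 8 4 13 17 3)(6 15)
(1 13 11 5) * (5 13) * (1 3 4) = (1 5 3 4)(11 13) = [0, 5, 2, 4, 1, 3, 6, 7, 8, 9, 10, 13, 12, 11]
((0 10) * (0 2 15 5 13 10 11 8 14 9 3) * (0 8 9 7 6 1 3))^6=(2 15 5 13 10)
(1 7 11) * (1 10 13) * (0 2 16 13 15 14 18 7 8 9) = (0 2 16 13 1 8 9)(7 11 10 15 14 18) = [2, 8, 16, 3, 4, 5, 6, 11, 9, 0, 15, 10, 12, 1, 18, 14, 13, 17, 7]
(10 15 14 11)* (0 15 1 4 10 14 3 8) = (0 15 3 8)(1 4 10)(11 14) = [15, 4, 2, 8, 10, 5, 6, 7, 0, 9, 1, 14, 12, 13, 11, 3]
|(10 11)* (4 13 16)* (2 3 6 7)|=12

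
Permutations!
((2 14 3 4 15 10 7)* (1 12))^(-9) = ((1 12)(2 14 3 4 15 10 7))^(-9) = (1 12)(2 10 4 14 7 15 3)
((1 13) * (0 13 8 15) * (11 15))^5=(0 15 11 8 1 13)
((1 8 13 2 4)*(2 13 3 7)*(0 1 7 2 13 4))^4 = (0 2 3 8 1)(4 7 13)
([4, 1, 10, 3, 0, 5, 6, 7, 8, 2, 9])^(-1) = [4, 1, 9, 3, 0, 5, 6, 7, 8, 10, 2]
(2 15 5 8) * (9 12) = (2 15 5 8)(9 12) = [0, 1, 15, 3, 4, 8, 6, 7, 2, 12, 10, 11, 9, 13, 14, 5]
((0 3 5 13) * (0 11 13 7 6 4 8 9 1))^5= ((0 3 5 7 6 4 8 9 1)(11 13))^5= (0 4 3 8 5 9 7 1 6)(11 13)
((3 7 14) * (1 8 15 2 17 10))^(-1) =(1 10 17 2 15 8)(3 14 7)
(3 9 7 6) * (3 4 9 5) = (3 5)(4 9 7 6) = [0, 1, 2, 5, 9, 3, 4, 6, 8, 7]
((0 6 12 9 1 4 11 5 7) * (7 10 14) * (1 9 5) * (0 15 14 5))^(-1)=((0 6 12)(1 4 11)(5 10)(7 15 14))^(-1)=(0 12 6)(1 11 4)(5 10)(7 14 15)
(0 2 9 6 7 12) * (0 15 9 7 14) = (0 2 7 12 15 9 6 14) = [2, 1, 7, 3, 4, 5, 14, 12, 8, 6, 10, 11, 15, 13, 0, 9]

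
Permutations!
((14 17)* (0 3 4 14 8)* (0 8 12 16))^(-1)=(0 16 12 17 14 4 3)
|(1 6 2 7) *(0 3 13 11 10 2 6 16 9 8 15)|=12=|(0 3 13 11 10 2 7 1 16 9 8 15)|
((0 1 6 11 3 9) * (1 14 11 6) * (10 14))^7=((0 10 14 11 3 9))^7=(0 10 14 11 3 9)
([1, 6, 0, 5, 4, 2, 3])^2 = (0 6 5)(1 3 2)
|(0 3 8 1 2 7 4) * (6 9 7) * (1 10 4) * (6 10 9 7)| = 10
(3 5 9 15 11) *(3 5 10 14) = (3 10 14)(5 9 15 11) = [0, 1, 2, 10, 4, 9, 6, 7, 8, 15, 14, 5, 12, 13, 3, 11]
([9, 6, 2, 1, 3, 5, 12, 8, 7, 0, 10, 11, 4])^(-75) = [9, 1, 2, 3, 4, 5, 6, 8, 7, 0, 10, 11, 12]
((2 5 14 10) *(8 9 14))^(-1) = (2 10 14 9 8 5)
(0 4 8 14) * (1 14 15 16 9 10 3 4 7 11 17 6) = (0 7 11 17 6 1 14)(3 4 8 15 16 9 10) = [7, 14, 2, 4, 8, 5, 1, 11, 15, 10, 3, 17, 12, 13, 0, 16, 9, 6]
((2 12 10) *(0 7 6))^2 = ((0 7 6)(2 12 10))^2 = (0 6 7)(2 10 12)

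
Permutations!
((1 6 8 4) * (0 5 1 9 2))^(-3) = (0 4 1 2 8 5 9 6)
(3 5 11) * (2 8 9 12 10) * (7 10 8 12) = (2 12 8 9 7 10)(3 5 11) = [0, 1, 12, 5, 4, 11, 6, 10, 9, 7, 2, 3, 8]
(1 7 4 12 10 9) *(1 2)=[0, 7, 1, 3, 12, 5, 6, 4, 8, 2, 9, 11, 10]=(1 7 4 12 10 9 2)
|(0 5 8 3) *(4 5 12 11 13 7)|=9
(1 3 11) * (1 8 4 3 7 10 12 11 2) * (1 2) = (1 7 10 12 11 8 4 3) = [0, 7, 2, 1, 3, 5, 6, 10, 4, 9, 12, 8, 11]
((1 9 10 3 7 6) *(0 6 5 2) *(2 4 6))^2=(1 10 7 4)(3 5 6 9)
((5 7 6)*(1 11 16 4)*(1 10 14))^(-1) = ((1 11 16 4 10 14)(5 7 6))^(-1) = (1 14 10 4 16 11)(5 6 7)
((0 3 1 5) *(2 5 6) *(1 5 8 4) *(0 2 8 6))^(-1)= ((0 3 5 2 6 8 4 1))^(-1)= (0 1 4 8 6 2 5 3)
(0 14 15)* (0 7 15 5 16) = (0 14 5 16)(7 15) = [14, 1, 2, 3, 4, 16, 6, 15, 8, 9, 10, 11, 12, 13, 5, 7, 0]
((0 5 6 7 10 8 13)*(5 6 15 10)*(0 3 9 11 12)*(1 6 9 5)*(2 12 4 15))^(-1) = (0 12 2 5 3 13 8 10 15 4 11 9)(1 7 6)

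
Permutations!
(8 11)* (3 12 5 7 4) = [0, 1, 2, 12, 3, 7, 6, 4, 11, 9, 10, 8, 5] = (3 12 5 7 4)(8 11)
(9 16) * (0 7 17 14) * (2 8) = (0 7 17 14)(2 8)(9 16) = [7, 1, 8, 3, 4, 5, 6, 17, 2, 16, 10, 11, 12, 13, 0, 15, 9, 14]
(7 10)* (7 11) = (7 10 11) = [0, 1, 2, 3, 4, 5, 6, 10, 8, 9, 11, 7]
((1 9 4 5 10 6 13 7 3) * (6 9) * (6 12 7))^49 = (1 12 7 3)(4 5 10 9)(6 13)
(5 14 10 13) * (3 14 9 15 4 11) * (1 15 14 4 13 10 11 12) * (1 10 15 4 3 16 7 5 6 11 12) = (1 4)(5 9 14 12 10 15 13 6 11 16 7) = [0, 4, 2, 3, 1, 9, 11, 5, 8, 14, 15, 16, 10, 6, 12, 13, 7]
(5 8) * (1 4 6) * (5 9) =(1 4 6)(5 8 9) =[0, 4, 2, 3, 6, 8, 1, 7, 9, 5]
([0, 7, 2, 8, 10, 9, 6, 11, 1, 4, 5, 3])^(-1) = [0, 8, 2, 11, 9, 10, 6, 1, 3, 5, 4, 7]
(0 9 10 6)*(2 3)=(0 9 10 6)(2 3)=[9, 1, 3, 2, 4, 5, 0, 7, 8, 10, 6]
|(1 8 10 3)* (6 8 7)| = |(1 7 6 8 10 3)| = 6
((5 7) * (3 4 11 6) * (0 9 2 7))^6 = ((0 9 2 7 5)(3 4 11 6))^6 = (0 9 2 7 5)(3 11)(4 6)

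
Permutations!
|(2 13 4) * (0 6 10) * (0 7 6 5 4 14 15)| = |(0 5 4 2 13 14 15)(6 10 7)| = 21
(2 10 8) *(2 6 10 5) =(2 5)(6 10 8) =[0, 1, 5, 3, 4, 2, 10, 7, 6, 9, 8]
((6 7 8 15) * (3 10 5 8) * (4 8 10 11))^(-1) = (3 7 6 15 8 4 11)(5 10)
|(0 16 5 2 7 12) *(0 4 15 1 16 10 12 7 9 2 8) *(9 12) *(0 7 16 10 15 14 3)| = |(0 15 1 10 9 2 12 4 14 3)(5 8 7 16)| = 20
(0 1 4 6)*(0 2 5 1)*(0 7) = [7, 4, 5, 3, 6, 1, 2, 0] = (0 7)(1 4 6 2 5)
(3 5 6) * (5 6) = (3 6) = [0, 1, 2, 6, 4, 5, 3]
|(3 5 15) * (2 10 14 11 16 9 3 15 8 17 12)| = |(2 10 14 11 16 9 3 5 8 17 12)| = 11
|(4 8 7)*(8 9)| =|(4 9 8 7)| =4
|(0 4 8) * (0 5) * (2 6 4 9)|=7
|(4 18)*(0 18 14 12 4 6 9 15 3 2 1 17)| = |(0 18 6 9 15 3 2 1 17)(4 14 12)| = 9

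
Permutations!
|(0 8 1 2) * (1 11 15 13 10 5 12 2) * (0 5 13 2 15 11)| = 4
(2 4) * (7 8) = (2 4)(7 8) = [0, 1, 4, 3, 2, 5, 6, 8, 7]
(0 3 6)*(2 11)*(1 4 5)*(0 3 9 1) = (0 9 1 4 5)(2 11)(3 6) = [9, 4, 11, 6, 5, 0, 3, 7, 8, 1, 10, 2]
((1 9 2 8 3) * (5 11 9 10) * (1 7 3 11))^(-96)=(11)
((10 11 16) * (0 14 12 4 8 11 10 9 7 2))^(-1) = ((0 14 12 4 8 11 16 9 7 2))^(-1) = (0 2 7 9 16 11 8 4 12 14)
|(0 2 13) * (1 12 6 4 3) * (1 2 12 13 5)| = 9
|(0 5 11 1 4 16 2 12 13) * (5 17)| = 10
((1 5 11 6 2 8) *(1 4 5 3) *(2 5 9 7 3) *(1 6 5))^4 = ((1 2 8 4 9 7 3 6)(5 11))^4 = (11)(1 9)(2 7)(3 8)(4 6)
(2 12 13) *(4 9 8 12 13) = [0, 1, 13, 3, 9, 5, 6, 7, 12, 8, 10, 11, 4, 2] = (2 13)(4 9 8 12)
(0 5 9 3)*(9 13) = (0 5 13 9 3) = [5, 1, 2, 0, 4, 13, 6, 7, 8, 3, 10, 11, 12, 9]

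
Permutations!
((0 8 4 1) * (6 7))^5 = ((0 8 4 1)(6 7))^5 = (0 8 4 1)(6 7)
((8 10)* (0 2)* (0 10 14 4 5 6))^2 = ((0 2 10 8 14 4 5 6))^2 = (0 10 14 5)(2 8 4 6)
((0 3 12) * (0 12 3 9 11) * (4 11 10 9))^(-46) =(12)(0 11 4)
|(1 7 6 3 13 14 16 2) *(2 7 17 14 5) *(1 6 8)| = 30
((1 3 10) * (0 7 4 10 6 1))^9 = (0 7 4 10)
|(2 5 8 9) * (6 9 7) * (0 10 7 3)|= 9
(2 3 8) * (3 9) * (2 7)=(2 9 3 8 7)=[0, 1, 9, 8, 4, 5, 6, 2, 7, 3]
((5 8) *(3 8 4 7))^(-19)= (3 8 5 4 7)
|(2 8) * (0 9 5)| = |(0 9 5)(2 8)| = 6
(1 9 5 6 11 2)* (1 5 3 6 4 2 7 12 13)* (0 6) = (0 6 11 7 12 13 1 9 3)(2 5 4) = [6, 9, 5, 0, 2, 4, 11, 12, 8, 3, 10, 7, 13, 1]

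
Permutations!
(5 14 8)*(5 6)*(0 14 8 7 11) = (0 14 7 11)(5 8 6) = [14, 1, 2, 3, 4, 8, 5, 11, 6, 9, 10, 0, 12, 13, 7]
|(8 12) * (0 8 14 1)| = 5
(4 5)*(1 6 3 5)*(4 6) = [0, 4, 2, 5, 1, 6, 3] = (1 4)(3 5 6)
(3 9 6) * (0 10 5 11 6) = (0 10 5 11 6 3 9) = [10, 1, 2, 9, 4, 11, 3, 7, 8, 0, 5, 6]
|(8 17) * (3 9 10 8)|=5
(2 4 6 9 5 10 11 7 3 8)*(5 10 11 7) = (2 4 6 9 10 7 3 8)(5 11) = [0, 1, 4, 8, 6, 11, 9, 3, 2, 10, 7, 5]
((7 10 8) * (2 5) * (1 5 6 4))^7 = (1 2 4 5 6)(7 10 8)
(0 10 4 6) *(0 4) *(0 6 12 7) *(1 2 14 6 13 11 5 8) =[10, 2, 14, 3, 12, 8, 4, 0, 1, 9, 13, 5, 7, 11, 6] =(0 10 13 11 5 8 1 2 14 6 4 12 7)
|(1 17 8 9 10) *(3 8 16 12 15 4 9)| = |(1 17 16 12 15 4 9 10)(3 8)| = 8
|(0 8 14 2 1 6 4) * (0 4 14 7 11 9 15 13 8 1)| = 30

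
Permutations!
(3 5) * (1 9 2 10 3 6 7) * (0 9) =(0 9 2 10 3 5 6 7 1) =[9, 0, 10, 5, 4, 6, 7, 1, 8, 2, 3]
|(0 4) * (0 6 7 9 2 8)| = |(0 4 6 7 9 2 8)| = 7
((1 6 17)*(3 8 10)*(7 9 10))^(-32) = (1 6 17)(3 9 8 10 7)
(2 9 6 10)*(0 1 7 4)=(0 1 7 4)(2 9 6 10)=[1, 7, 9, 3, 0, 5, 10, 4, 8, 6, 2]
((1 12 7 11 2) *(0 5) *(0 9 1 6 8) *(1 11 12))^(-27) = (0 5 9 11 2 6 8)(7 12)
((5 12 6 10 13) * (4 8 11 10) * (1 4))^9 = (13)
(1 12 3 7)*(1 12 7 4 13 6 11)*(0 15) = (0 15)(1 7 12 3 4 13 6 11) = [15, 7, 2, 4, 13, 5, 11, 12, 8, 9, 10, 1, 3, 6, 14, 0]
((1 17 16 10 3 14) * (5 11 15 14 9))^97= (1 11 3 17 15 9 16 14 5 10)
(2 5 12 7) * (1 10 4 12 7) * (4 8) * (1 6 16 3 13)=(1 10 8 4 12 6 16 3 13)(2 5 7)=[0, 10, 5, 13, 12, 7, 16, 2, 4, 9, 8, 11, 6, 1, 14, 15, 3]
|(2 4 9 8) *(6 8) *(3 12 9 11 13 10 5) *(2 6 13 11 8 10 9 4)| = |(3 12 4 8 6 10 5)(9 13)| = 14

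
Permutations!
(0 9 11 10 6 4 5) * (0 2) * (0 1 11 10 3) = (0 9 10 6 4 5 2 1 11 3) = [9, 11, 1, 0, 5, 2, 4, 7, 8, 10, 6, 3]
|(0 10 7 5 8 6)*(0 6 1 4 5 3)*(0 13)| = |(0 10 7 3 13)(1 4 5 8)| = 20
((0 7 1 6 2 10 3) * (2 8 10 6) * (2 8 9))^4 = ((0 7 1 8 10 3)(2 6 9))^4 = (0 10 1)(2 6 9)(3 8 7)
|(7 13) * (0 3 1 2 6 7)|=7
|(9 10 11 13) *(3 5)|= 4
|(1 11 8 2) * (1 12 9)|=6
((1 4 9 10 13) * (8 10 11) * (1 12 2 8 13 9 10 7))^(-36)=(1 11 8 10 12)(2 4 13 7 9)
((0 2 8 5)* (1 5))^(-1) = ((0 2 8 1 5))^(-1) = (0 5 1 8 2)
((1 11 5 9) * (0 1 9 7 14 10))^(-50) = (0 10 14 7 5 11 1)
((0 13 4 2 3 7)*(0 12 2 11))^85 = ((0 13 4 11)(2 3 7 12))^85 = (0 13 4 11)(2 3 7 12)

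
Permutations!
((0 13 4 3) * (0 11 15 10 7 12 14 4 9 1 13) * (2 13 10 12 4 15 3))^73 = ((1 10 7 4 2 13 9)(3 11)(12 14 15))^73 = (1 4 9 7 13 10 2)(3 11)(12 14 15)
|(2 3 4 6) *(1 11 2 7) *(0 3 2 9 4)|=|(0 3)(1 11 9 4 6 7)|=6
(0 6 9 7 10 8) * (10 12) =(0 6 9 7 12 10 8) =[6, 1, 2, 3, 4, 5, 9, 12, 0, 7, 8, 11, 10]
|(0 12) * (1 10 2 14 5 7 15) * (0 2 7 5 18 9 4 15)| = 11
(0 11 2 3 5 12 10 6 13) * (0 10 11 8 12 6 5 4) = [8, 1, 3, 4, 0, 6, 13, 7, 12, 9, 5, 2, 11, 10] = (0 8 12 11 2 3 4)(5 6 13 10)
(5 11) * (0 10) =(0 10)(5 11) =[10, 1, 2, 3, 4, 11, 6, 7, 8, 9, 0, 5]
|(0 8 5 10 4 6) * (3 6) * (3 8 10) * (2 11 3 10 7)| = |(0 7 2 11 3 6)(4 8 5 10)| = 12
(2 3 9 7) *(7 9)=(9)(2 3 7)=[0, 1, 3, 7, 4, 5, 6, 2, 8, 9]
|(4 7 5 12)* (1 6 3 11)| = |(1 6 3 11)(4 7 5 12)| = 4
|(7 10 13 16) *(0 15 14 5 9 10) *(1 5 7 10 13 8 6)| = 8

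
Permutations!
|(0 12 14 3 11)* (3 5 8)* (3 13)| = |(0 12 14 5 8 13 3 11)| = 8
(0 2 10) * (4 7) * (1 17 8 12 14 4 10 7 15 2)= (0 1 17 8 12 14 4 15 2 7 10)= [1, 17, 7, 3, 15, 5, 6, 10, 12, 9, 0, 11, 14, 13, 4, 2, 16, 8]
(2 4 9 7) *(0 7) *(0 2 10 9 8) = (0 7 10 9 2 4 8) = [7, 1, 4, 3, 8, 5, 6, 10, 0, 2, 9]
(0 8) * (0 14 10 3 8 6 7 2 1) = [6, 0, 1, 8, 4, 5, 7, 2, 14, 9, 3, 11, 12, 13, 10] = (0 6 7 2 1)(3 8 14 10)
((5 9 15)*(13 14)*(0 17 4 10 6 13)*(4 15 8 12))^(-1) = (0 14 13 6 10 4 12 8 9 5 15 17)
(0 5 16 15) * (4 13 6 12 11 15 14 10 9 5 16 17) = [16, 1, 2, 3, 13, 17, 12, 7, 8, 5, 9, 15, 11, 6, 10, 0, 14, 4] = (0 16 14 10 9 5 17 4 13 6 12 11 15)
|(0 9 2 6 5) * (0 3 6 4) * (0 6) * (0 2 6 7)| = 8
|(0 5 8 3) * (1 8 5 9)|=5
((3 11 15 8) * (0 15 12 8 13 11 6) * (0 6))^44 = (0 13 12 3 15 11 8)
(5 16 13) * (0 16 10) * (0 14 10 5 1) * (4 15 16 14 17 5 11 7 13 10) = [14, 0, 2, 3, 15, 11, 6, 13, 8, 9, 17, 7, 12, 1, 4, 16, 10, 5] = (0 14 4 15 16 10 17 5 11 7 13 1)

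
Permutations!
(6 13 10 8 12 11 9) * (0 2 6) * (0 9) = [2, 1, 6, 3, 4, 5, 13, 7, 12, 9, 8, 0, 11, 10] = (0 2 6 13 10 8 12 11)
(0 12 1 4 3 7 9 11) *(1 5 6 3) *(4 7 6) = [12, 7, 2, 6, 1, 4, 3, 9, 8, 11, 10, 0, 5] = (0 12 5 4 1 7 9 11)(3 6)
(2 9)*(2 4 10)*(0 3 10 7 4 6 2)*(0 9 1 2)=(0 3 10 9 6)(1 2)(4 7)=[3, 2, 1, 10, 7, 5, 0, 4, 8, 6, 9]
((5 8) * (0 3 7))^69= ((0 3 7)(5 8))^69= (5 8)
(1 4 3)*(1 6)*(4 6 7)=(1 6)(3 7 4)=[0, 6, 2, 7, 3, 5, 1, 4]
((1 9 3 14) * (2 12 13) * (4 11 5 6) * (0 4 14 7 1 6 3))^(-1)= ((0 4 11 5 3 7 1 9)(2 12 13)(6 14))^(-1)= (0 9 1 7 3 5 11 4)(2 13 12)(6 14)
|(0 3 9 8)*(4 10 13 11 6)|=|(0 3 9 8)(4 10 13 11 6)|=20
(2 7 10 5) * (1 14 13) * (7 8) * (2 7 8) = (1 14 13)(5 7 10) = [0, 14, 2, 3, 4, 7, 6, 10, 8, 9, 5, 11, 12, 1, 13]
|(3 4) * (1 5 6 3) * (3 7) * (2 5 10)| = |(1 10 2 5 6 7 3 4)| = 8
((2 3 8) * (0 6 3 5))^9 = ((0 6 3 8 2 5))^9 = (0 8)(2 6)(3 5)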